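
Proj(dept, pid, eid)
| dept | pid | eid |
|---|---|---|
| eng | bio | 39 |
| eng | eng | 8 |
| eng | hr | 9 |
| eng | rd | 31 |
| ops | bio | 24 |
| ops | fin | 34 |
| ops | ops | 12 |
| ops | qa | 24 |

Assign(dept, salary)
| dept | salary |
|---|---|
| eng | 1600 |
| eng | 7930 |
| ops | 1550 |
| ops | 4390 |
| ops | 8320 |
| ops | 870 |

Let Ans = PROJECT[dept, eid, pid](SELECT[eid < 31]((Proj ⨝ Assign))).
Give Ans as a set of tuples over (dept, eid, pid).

Proj ⋈ Assign (natural join on dept): {(eng, bio, 39, 1600), (eng, bio, 39, 7930), (eng, eng, 8, 1600), (eng, eng, 8, 7930), (eng, hr, 9, 1600), (eng, hr, 9, 7930), (eng, rd, 31, 1600), (eng, rd, 31, 7930), (ops, bio, 24, 1550), (ops, bio, 24, 4390), (ops, bio, 24, 8320), (ops, bio, 24, 870), (ops, fin, 34, 1550), (ops, fin, 34, 4390), (ops, fin, 34, 8320), (ops, fin, 34, 870), (ops, ops, 12, 1550), (ops, ops, 12, 4390), (ops, ops, 12, 8320), (ops, ops, 12, 870), (ops, qa, 24, 1550), (ops, qa, 24, 4390), (ops, qa, 24, 8320), (ops, qa, 24, 870)}
Selection eid < 31: {(eng, eng, 8, 1600), (eng, eng, 8, 7930), (eng, hr, 9, 1600), (eng, hr, 9, 7930), (ops, bio, 24, 1550), (ops, bio, 24, 4390), (ops, bio, 24, 8320), (ops, bio, 24, 870), (ops, ops, 12, 1550), (ops, ops, 12, 4390), (ops, ops, 12, 8320), (ops, ops, 12, 870), (ops, qa, 24, 1550), (ops, qa, 24, 4390), (ops, qa, 24, 8320), (ops, qa, 24, 870)}
Projecting to dept, eid, pid (11 duplicate(s) eliminated): {(eng, 8, eng), (eng, 9, hr), (ops, 12, ops), (ops, 24, bio), (ops, 24, qa)}

{(eng, 8, eng), (eng, 9, hr), (ops, 12, ops), (ops, 24, bio), (ops, 24, qa)}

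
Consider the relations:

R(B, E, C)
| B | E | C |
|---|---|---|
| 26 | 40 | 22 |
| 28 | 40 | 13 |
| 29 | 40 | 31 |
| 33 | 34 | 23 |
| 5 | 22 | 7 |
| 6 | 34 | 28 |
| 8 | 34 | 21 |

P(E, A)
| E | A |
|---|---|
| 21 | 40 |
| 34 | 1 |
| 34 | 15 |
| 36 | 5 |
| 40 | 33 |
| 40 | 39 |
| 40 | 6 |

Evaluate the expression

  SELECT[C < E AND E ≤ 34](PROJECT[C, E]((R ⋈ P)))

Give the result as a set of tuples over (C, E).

Joining R and P on E yields {(26, 40, 22, 33), (26, 40, 22, 39), (26, 40, 22, 6), (28, 40, 13, 33), (28, 40, 13, 39), (28, 40, 13, 6), (29, 40, 31, 33), (29, 40, 31, 39), (29, 40, 31, 6), (33, 34, 23, 1), (33, 34, 23, 15), (6, 34, 28, 1), (6, 34, 28, 15), (8, 34, 21, 1), (8, 34, 21, 15)}.
Projecting to C, E (9 duplicate(s) eliminated): {(13, 40), (21, 34), (22, 40), (23, 34), (28, 34), (31, 40)}
Filtering on C < E AND E ≤ 34 leaves {(21, 34), (23, 34), (28, 34)}.

{(21, 34), (23, 34), (28, 34)}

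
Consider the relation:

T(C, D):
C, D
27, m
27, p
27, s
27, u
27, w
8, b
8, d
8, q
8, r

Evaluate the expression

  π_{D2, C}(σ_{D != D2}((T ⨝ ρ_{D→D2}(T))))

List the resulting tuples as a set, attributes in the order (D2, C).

{(b, 8), (d, 8), (m, 27), (p, 27), (q, 8), (r, 8), (s, 27), (u, 27), (w, 27)}

ρ[D→D2]: schema becomes (C, D2); tuples unchanged.
T ⋈ ρ_{D→D2}(T) (natural join on C): {(27, m, m), (27, m, p), (27, m, s), (27, m, u), (27, m, w), (27, p, m), (27, p, p), (27, p, s), (27, p, u), (27, p, w), (27, s, m), (27, s, p), (27, s, s), (27, s, u), (27, s, w), (27, u, m), (27, u, p), (27, u, s), (27, u, u), (27, u, w), (27, w, m), (27, w, p), (27, w, s), (27, w, u), (27, w, w), (8, b, b), (8, b, d), (8, b, q), (8, b, r), (8, d, b), (8, d, d), (8, d, q), (8, d, r), (8, q, b), (8, q, d), (8, q, q), (8, q, r), (8, r, b), (8, r, d), (8, r, q), (8, r, r)}
Apply σ_{D != D2}; surviving tuples: {(27, m, p), (27, m, s), (27, m, u), (27, m, w), (27, p, m), (27, p, s), (27, p, u), (27, p, w), (27, s, m), (27, s, p), (27, s, u), (27, s, w), (27, u, m), (27, u, p), (27, u, s), (27, u, w), (27, w, m), (27, w, p), (27, w, s), (27, w, u), (8, b, d), (8, b, q), (8, b, r), (8, d, b), (8, d, q), (8, d, r), (8, q, b), (8, q, d), (8, q, r), (8, r, b), (8, r, d), (8, r, q)}
Keep only column(s) D2, C (23 duplicate(s) eliminated): {(b, 8), (d, 8), (m, 27), (p, 27), (q, 8), (r, 8), (s, 27), (u, 27), (w, 27)}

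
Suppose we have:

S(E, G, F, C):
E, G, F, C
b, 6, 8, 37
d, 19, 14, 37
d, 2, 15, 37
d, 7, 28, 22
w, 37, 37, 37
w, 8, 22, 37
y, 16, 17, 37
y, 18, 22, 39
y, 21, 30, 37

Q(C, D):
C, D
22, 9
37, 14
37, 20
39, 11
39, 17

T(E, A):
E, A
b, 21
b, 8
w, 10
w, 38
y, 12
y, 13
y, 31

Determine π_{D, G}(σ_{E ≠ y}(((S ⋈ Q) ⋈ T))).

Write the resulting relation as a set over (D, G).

{(14, 37), (14, 6), (14, 8), (20, 37), (20, 6), (20, 8)}

Joining S and Q on C yields {(b, 6, 8, 37, 14), (b, 6, 8, 37, 20), (d, 19, 14, 37, 14), (d, 19, 14, 37, 20), (d, 2, 15, 37, 14), (d, 2, 15, 37, 20), (d, 7, 28, 22, 9), (w, 37, 37, 37, 14), (w, 37, 37, 37, 20), (w, 8, 22, 37, 14), (w, 8, 22, 37, 20), (y, 16, 17, 37, 14), (y, 16, 17, 37, 20), (y, 18, 22, 39, 11), (y, 18, 22, 39, 17), (y, 21, 30, 37, 14), (y, 21, 30, 37, 20)}.
Joining (S ⋈ Q) and T on E yields {(b, 6, 8, 37, 14, 21), (b, 6, 8, 37, 14, 8), (b, 6, 8, 37, 20, 21), (b, 6, 8, 37, 20, 8), (w, 37, 37, 37, 14, 10), (w, 37, 37, 37, 14, 38), (w, 37, 37, 37, 20, 10), (w, 37, 37, 37, 20, 38), (w, 8, 22, 37, 14, 10), (w, 8, 22, 37, 14, 38), (w, 8, 22, 37, 20, 10), (w, 8, 22, 37, 20, 38), (y, 16, 17, 37, 14, 12), (y, 16, 17, 37, 14, 13), (y, 16, 17, 37, 14, 31), (y, 16, 17, 37, 20, 12), (y, 16, 17, 37, 20, 13), (y, 16, 17, 37, 20, 31), (y, 18, 22, 39, 11, 12), (y, 18, 22, 39, 11, 13), (y, 18, 22, 39, 11, 31), (y, 18, 22, 39, 17, 12), (y, 18, 22, 39, 17, 13), (y, 18, 22, 39, 17, 31), (y, 21, 30, 37, 14, 12), (y, 21, 30, 37, 14, 13), (y, 21, 30, 37, 14, 31), (y, 21, 30, 37, 20, 12), (y, 21, 30, 37, 20, 13), (y, 21, 30, 37, 20, 31)}.
Filtering on E ≠ y leaves {(b, 6, 8, 37, 14, 21), (b, 6, 8, 37, 14, 8), (b, 6, 8, 37, 20, 21), (b, 6, 8, 37, 20, 8), (w, 37, 37, 37, 14, 10), (w, 37, 37, 37, 14, 38), (w, 37, 37, 37, 20, 10), (w, 37, 37, 37, 20, 38), (w, 8, 22, 37, 14, 10), (w, 8, 22, 37, 14, 38), (w, 8, 22, 37, 20, 10), (w, 8, 22, 37, 20, 38)}.
π_{D, G} gives {(14, 37), (14, 6), (14, 8), (20, 37), (20, 6), (20, 8)} (6 duplicate(s) eliminated).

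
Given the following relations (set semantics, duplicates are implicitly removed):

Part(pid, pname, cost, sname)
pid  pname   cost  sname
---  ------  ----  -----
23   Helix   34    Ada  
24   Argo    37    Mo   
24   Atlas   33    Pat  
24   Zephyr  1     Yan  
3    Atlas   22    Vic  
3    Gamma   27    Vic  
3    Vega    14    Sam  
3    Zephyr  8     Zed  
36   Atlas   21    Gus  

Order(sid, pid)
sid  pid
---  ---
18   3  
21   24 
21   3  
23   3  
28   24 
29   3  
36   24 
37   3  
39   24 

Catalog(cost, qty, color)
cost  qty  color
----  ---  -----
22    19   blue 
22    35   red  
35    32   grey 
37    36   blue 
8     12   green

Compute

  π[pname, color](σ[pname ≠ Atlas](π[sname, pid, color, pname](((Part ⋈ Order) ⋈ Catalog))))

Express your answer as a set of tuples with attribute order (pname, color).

Part ⋈ Order (natural join on pid): {(24, Argo, 37, Mo, 21), (24, Argo, 37, Mo, 28), (24, Argo, 37, Mo, 36), (24, Argo, 37, Mo, 39), (24, Atlas, 33, Pat, 21), (24, Atlas, 33, Pat, 28), (24, Atlas, 33, Pat, 36), (24, Atlas, 33, Pat, 39), (24, Zephyr, 1, Yan, 21), (24, Zephyr, 1, Yan, 28), (24, Zephyr, 1, Yan, 36), (24, Zephyr, 1, Yan, 39), (3, Atlas, 22, Vic, 18), (3, Atlas, 22, Vic, 21), (3, Atlas, 22, Vic, 23), (3, Atlas, 22, Vic, 29), (3, Atlas, 22, Vic, 37), (3, Gamma, 27, Vic, 18), (3, Gamma, 27, Vic, 21), (3, Gamma, 27, Vic, 23), (3, Gamma, 27, Vic, 29), (3, Gamma, 27, Vic, 37), (3, Vega, 14, Sam, 18), (3, Vega, 14, Sam, 21), (3, Vega, 14, Sam, 23), (3, Vega, 14, Sam, 29), (3, Vega, 14, Sam, 37), (3, Zephyr, 8, Zed, 18), (3, Zephyr, 8, Zed, 21), (3, Zephyr, 8, Zed, 23), (3, Zephyr, 8, Zed, 29), (3, Zephyr, 8, Zed, 37)}
(Part ⋈ Order) ⋈ Catalog (natural join on cost): {(24, Argo, 37, Mo, 21, 36, blue), (24, Argo, 37, Mo, 28, 36, blue), (24, Argo, 37, Mo, 36, 36, blue), (24, Argo, 37, Mo, 39, 36, blue), (3, Atlas, 22, Vic, 18, 19, blue), (3, Atlas, 22, Vic, 18, 35, red), (3, Atlas, 22, Vic, 21, 19, blue), (3, Atlas, 22, Vic, 21, 35, red), (3, Atlas, 22, Vic, 23, 19, blue), (3, Atlas, 22, Vic, 23, 35, red), (3, Atlas, 22, Vic, 29, 19, blue), (3, Atlas, 22, Vic, 29, 35, red), (3, Atlas, 22, Vic, 37, 19, blue), (3, Atlas, 22, Vic, 37, 35, red), (3, Zephyr, 8, Zed, 18, 12, green), (3, Zephyr, 8, Zed, 21, 12, green), (3, Zephyr, 8, Zed, 23, 12, green), (3, Zephyr, 8, Zed, 29, 12, green), (3, Zephyr, 8, Zed, 37, 12, green)}
Keep only column(s) sname, pid, color, pname (15 duplicate(s) eliminated): {(Mo, 24, blue, Argo), (Vic, 3, blue, Atlas), (Vic, 3, red, Atlas), (Zed, 3, green, Zephyr)}
σ[pname ≠ Atlas]: keep tuples satisfying pname ≠ Atlas → {(Mo, 24, blue, Argo), (Zed, 3, green, Zephyr)}
Keep only column(s) pname, color: {(Argo, blue), (Zephyr, green)}

{(Argo, blue), (Zephyr, green)}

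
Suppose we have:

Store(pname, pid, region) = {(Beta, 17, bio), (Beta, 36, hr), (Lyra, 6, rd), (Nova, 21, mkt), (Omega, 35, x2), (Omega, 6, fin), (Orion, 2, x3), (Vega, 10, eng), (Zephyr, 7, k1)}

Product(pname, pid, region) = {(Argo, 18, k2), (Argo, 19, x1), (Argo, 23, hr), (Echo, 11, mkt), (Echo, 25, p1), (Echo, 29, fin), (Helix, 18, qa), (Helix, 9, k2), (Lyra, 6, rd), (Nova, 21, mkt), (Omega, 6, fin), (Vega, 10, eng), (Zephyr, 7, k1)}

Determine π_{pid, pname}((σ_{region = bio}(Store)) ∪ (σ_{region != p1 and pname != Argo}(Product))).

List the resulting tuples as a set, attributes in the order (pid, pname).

{(10, Vega), (11, Echo), (17, Beta), (18, Helix), (21, Nova), (29, Echo), (6, Lyra), (6, Omega), (7, Zephyr), (9, Helix)}

Filtering on region = bio leaves {(Beta, 17, bio)}.
Filtering on region != p1 and pname != Argo leaves {(Echo, 11, mkt), (Echo, 29, fin), (Helix, 18, qa), (Helix, 9, k2), (Lyra, 6, rd), (Nova, 21, mkt), (Omega, 6, fin), (Vega, 10, eng), (Zephyr, 7, k1)}.
Set union of the two operands is {(Beta, 17, bio), (Echo, 11, mkt), (Echo, 29, fin), (Helix, 18, qa), (Helix, 9, k2), (Lyra, 6, rd), (Nova, 21, mkt), (Omega, 6, fin), (Vega, 10, eng), (Zephyr, 7, k1)}.
π_{pid, pname} gives {(10, Vega), (11, Echo), (17, Beta), (18, Helix), (21, Nova), (29, Echo), (6, Lyra), (6, Omega), (7, Zephyr), (9, Helix)}.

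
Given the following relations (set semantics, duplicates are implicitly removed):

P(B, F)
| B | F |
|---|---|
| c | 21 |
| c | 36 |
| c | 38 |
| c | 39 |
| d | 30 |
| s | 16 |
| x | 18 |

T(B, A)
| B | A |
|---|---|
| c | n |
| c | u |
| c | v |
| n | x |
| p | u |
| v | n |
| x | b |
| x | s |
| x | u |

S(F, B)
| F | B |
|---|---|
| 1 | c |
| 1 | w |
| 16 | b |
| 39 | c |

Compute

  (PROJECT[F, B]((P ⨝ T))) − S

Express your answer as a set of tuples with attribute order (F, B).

{(18, x), (21, c), (36, c), (38, c)}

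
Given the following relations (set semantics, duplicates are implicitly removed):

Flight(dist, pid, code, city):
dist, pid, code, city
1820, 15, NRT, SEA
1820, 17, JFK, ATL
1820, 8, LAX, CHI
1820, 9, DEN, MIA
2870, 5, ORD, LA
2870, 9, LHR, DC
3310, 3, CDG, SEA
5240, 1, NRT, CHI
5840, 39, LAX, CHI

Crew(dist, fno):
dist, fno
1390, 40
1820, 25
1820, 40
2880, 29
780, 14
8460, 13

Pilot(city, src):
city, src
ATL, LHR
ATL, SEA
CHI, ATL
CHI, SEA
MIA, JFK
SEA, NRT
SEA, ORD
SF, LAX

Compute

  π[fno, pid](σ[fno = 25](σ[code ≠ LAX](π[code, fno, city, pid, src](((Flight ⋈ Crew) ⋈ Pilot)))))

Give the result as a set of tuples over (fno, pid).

Flight ⋈ Crew (natural join on dist): {(1820, 15, NRT, SEA, 25), (1820, 15, NRT, SEA, 40), (1820, 17, JFK, ATL, 25), (1820, 17, JFK, ATL, 40), (1820, 8, LAX, CHI, 25), (1820, 8, LAX, CHI, 40), (1820, 9, DEN, MIA, 25), (1820, 9, DEN, MIA, 40)}
(Flight ⋈ Crew) ⋈ Pilot (natural join on city): {(1820, 15, NRT, SEA, 25, NRT), (1820, 15, NRT, SEA, 25, ORD), (1820, 15, NRT, SEA, 40, NRT), (1820, 15, NRT, SEA, 40, ORD), (1820, 17, JFK, ATL, 25, LHR), (1820, 17, JFK, ATL, 25, SEA), (1820, 17, JFK, ATL, 40, LHR), (1820, 17, JFK, ATL, 40, SEA), (1820, 8, LAX, CHI, 25, ATL), (1820, 8, LAX, CHI, 25, SEA), (1820, 8, LAX, CHI, 40, ATL), (1820, 8, LAX, CHI, 40, SEA), (1820, 9, DEN, MIA, 25, JFK), (1820, 9, DEN, MIA, 40, JFK)}
Projecting to code, fno, city, pid, src: {(DEN, 25, MIA, 9, JFK), (DEN, 40, MIA, 9, JFK), (JFK, 25, ATL, 17, LHR), (JFK, 25, ATL, 17, SEA), (JFK, 40, ATL, 17, LHR), (JFK, 40, ATL, 17, SEA), (LAX, 25, CHI, 8, ATL), (LAX, 25, CHI, 8, SEA), (LAX, 40, CHI, 8, ATL), (LAX, 40, CHI, 8, SEA), (NRT, 25, SEA, 15, NRT), (NRT, 25, SEA, 15, ORD), (NRT, 40, SEA, 15, NRT), (NRT, 40, SEA, 15, ORD)}
Selection code ≠ LAX: {(DEN, 25, MIA, 9, JFK), (DEN, 40, MIA, 9, JFK), (JFK, 25, ATL, 17, LHR), (JFK, 25, ATL, 17, SEA), (JFK, 40, ATL, 17, LHR), (JFK, 40, ATL, 17, SEA), (NRT, 25, SEA, 15, NRT), (NRT, 25, SEA, 15, ORD), (NRT, 40, SEA, 15, NRT), (NRT, 40, SEA, 15, ORD)}
Selection fno = 25: {(DEN, 25, MIA, 9, JFK), (JFK, 25, ATL, 17, LHR), (JFK, 25, ATL, 17, SEA), (NRT, 25, SEA, 15, NRT), (NRT, 25, SEA, 15, ORD)}
Projecting to fno, pid (2 duplicate(s) eliminated): {(25, 15), (25, 17), (25, 9)}

{(25, 15), (25, 17), (25, 9)}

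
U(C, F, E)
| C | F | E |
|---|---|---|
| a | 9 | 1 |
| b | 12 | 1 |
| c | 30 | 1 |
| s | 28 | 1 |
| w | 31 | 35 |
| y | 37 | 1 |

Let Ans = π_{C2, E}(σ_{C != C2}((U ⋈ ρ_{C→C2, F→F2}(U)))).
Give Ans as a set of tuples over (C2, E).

{(a, 1), (b, 1), (c, 1), (s, 1), (y, 1)}

ρ[C→C2, F→F2]: schema becomes (C2, F2, E); tuples unchanged.
Joining U and ρ_{C→C2, F→F2}(U) on E yields {(a, 9, 1, a, 9), (a, 9, 1, b, 12), (a, 9, 1, c, 30), (a, 9, 1, s, 28), (a, 9, 1, y, 37), (b, 12, 1, a, 9), (b, 12, 1, b, 12), (b, 12, 1, c, 30), (b, 12, 1, s, 28), (b, 12, 1, y, 37), (c, 30, 1, a, 9), (c, 30, 1, b, 12), (c, 30, 1, c, 30), (c, 30, 1, s, 28), (c, 30, 1, y, 37), (s, 28, 1, a, 9), (s, 28, 1, b, 12), (s, 28, 1, c, 30), (s, 28, 1, s, 28), (s, 28, 1, y, 37), (w, 31, 35, w, 31), (y, 37, 1, a, 9), (y, 37, 1, b, 12), (y, 37, 1, c, 30), (y, 37, 1, s, 28), (y, 37, 1, y, 37)}.
Filtering on C != C2 leaves {(a, 9, 1, b, 12), (a, 9, 1, c, 30), (a, 9, 1, s, 28), (a, 9, 1, y, 37), (b, 12, 1, a, 9), (b, 12, 1, c, 30), (b, 12, 1, s, 28), (b, 12, 1, y, 37), (c, 30, 1, a, 9), (c, 30, 1, b, 12), (c, 30, 1, s, 28), (c, 30, 1, y, 37), (s, 28, 1, a, 9), (s, 28, 1, b, 12), (s, 28, 1, c, 30), (s, 28, 1, y, 37), (y, 37, 1, a, 9), (y, 37, 1, b, 12), (y, 37, 1, c, 30), (y, 37, 1, s, 28)}.
Projecting to C2, E (15 duplicate(s) eliminated): {(a, 1), (b, 1), (c, 1), (s, 1), (y, 1)}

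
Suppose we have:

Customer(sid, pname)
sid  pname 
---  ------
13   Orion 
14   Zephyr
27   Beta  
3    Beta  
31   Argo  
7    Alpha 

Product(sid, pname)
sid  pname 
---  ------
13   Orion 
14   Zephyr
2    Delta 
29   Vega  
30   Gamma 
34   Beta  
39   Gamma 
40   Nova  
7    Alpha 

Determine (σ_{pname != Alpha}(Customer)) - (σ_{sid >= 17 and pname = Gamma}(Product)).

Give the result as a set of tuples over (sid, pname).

Selection pname != Alpha: {(13, Orion), (14, Zephyr), (27, Beta), (3, Beta), (31, Argo)}
Selection sid >= 17 and pname = Gamma: {(30, Gamma), (39, Gamma)}
Taking the difference: {(13, Orion), (14, Zephyr), (27, Beta), (3, Beta), (31, Argo)}

{(13, Orion), (14, Zephyr), (27, Beta), (3, Beta), (31, Argo)}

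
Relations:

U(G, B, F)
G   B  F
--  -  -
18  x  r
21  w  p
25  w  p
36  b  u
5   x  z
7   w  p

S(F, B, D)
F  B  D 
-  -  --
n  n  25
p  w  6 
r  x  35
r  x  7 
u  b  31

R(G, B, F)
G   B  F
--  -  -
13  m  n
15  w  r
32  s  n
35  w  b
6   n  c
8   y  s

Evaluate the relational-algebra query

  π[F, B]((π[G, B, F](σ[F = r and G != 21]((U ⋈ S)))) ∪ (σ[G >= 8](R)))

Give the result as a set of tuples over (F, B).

{(b, w), (n, m), (n, s), (r, w), (r, x), (s, y)}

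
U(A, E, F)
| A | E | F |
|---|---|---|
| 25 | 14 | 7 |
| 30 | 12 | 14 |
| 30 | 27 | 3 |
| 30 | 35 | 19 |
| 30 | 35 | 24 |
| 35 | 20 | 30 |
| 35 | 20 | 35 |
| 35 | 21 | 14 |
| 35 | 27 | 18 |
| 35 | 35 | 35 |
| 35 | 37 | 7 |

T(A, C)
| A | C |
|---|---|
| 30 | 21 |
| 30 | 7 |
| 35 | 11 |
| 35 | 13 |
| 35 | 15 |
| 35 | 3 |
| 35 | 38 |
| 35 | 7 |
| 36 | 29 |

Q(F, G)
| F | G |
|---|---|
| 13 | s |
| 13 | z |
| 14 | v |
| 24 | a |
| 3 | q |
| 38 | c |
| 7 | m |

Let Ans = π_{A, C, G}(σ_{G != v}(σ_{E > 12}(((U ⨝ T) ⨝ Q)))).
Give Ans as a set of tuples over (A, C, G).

Joining U and T on A yields {(30, 12, 14, 21), (30, 12, 14, 7), (30, 27, 3, 21), (30, 27, 3, 7), (30, 35, 19, 21), (30, 35, 19, 7), (30, 35, 24, 21), (30, 35, 24, 7), (35, 20, 30, 11), (35, 20, 30, 13), (35, 20, 30, 15), (35, 20, 30, 3), (35, 20, 30, 38), (35, 20, 30, 7), (35, 20, 35, 11), (35, 20, 35, 13), (35, 20, 35, 15), (35, 20, 35, 3), (35, 20, 35, 38), (35, 20, 35, 7), (35, 21, 14, 11), (35, 21, 14, 13), (35, 21, 14, 15), (35, 21, 14, 3), (35, 21, 14, 38), (35, 21, 14, 7), (35, 27, 18, 11), (35, 27, 18, 13), (35, 27, 18, 15), (35, 27, 18, 3), (35, 27, 18, 38), (35, 27, 18, 7), (35, 35, 35, 11), (35, 35, 35, 13), (35, 35, 35, 15), (35, 35, 35, 3), (35, 35, 35, 38), (35, 35, 35, 7), (35, 37, 7, 11), (35, 37, 7, 13), (35, 37, 7, 15), (35, 37, 7, 3), (35, 37, 7, 38), (35, 37, 7, 7)}.
Joining (U ⨝ T) and Q on F yields {(30, 12, 14, 21, v), (30, 12, 14, 7, v), (30, 27, 3, 21, q), (30, 27, 3, 7, q), (30, 35, 24, 21, a), (30, 35, 24, 7, a), (35, 21, 14, 11, v), (35, 21, 14, 13, v), (35, 21, 14, 15, v), (35, 21, 14, 3, v), (35, 21, 14, 38, v), (35, 21, 14, 7, v), (35, 37, 7, 11, m), (35, 37, 7, 13, m), (35, 37, 7, 15, m), (35, 37, 7, 3, m), (35, 37, 7, 38, m), (35, 37, 7, 7, m)}.
Apply σ_{E > 12}; surviving tuples: {(30, 27, 3, 21, q), (30, 27, 3, 7, q), (30, 35, 24, 21, a), (30, 35, 24, 7, a), (35, 21, 14, 11, v), (35, 21, 14, 13, v), (35, 21, 14, 15, v), (35, 21, 14, 3, v), (35, 21, 14, 38, v), (35, 21, 14, 7, v), (35, 37, 7, 11, m), (35, 37, 7, 13, m), (35, 37, 7, 15, m), (35, 37, 7, 3, m), (35, 37, 7, 38, m), (35, 37, 7, 7, m)}
Apply σ_{G != v}; surviving tuples: {(30, 27, 3, 21, q), (30, 27, 3, 7, q), (30, 35, 24, 21, a), (30, 35, 24, 7, a), (35, 37, 7, 11, m), (35, 37, 7, 13, m), (35, 37, 7, 15, m), (35, 37, 7, 3, m), (35, 37, 7, 38, m), (35, 37, 7, 7, m)}
Keep only column(s) A, C, G: {(30, 21, a), (30, 21, q), (30, 7, a), (30, 7, q), (35, 11, m), (35, 13, m), (35, 15, m), (35, 3, m), (35, 38, m), (35, 7, m)}

{(30, 21, a), (30, 21, q), (30, 7, a), (30, 7, q), (35, 11, m), (35, 13, m), (35, 15, m), (35, 3, m), (35, 38, m), (35, 7, m)}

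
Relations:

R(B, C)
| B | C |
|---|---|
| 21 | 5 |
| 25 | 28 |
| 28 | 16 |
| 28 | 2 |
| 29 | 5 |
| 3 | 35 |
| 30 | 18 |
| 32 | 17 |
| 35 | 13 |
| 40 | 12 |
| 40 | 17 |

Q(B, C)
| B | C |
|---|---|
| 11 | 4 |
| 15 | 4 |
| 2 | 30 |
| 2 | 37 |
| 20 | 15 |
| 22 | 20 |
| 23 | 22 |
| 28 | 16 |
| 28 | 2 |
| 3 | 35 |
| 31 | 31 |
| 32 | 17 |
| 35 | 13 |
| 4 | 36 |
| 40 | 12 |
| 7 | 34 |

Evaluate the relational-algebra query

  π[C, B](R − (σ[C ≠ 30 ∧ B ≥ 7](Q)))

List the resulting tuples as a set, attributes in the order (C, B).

Apply σ_{C ≠ 30 ∧ B ≥ 7}; surviving tuples: {(11, 4), (15, 4), (20, 15), (22, 20), (23, 22), (28, 16), (28, 2), (31, 31), (32, 17), (35, 13), (40, 12), (7, 34)}
Difference: {(21, 5), (25, 28), (28, 16), (28, 2), (29, 5), (3, 35), (30, 18), (32, 17), (35, 13), (40, 12), (40, 17)} with {(11, 4), (15, 4), (20, 15), (22, 20), (23, 22), (28, 16), (28, 2), (31, 31), (32, 17), (35, 13), (40, 12), (7, 34)} → {(21, 5), (25, 28), (29, 5), (3, 35), (30, 18), (40, 17)}
π_{C, B} gives {(17, 40), (18, 30), (28, 25), (35, 3), (5, 21), (5, 29)}.

{(17, 40), (18, 30), (28, 25), (35, 3), (5, 21), (5, 29)}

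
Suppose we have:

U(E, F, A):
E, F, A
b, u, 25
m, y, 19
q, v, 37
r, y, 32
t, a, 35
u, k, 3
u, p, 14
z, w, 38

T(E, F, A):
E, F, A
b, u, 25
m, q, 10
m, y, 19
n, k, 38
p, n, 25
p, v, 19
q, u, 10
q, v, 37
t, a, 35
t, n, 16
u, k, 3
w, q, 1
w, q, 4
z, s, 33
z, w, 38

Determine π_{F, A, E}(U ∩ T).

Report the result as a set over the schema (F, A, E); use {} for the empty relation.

{(a, 35, t), (k, 3, u), (u, 25, b), (v, 37, q), (w, 38, z), (y, 19, m)}

Taking the intersection: {(b, u, 25), (m, y, 19), (q, v, 37), (t, a, 35), (u, k, 3), (z, w, 38)}
π_{F, A, E} gives {(a, 35, t), (k, 3, u), (u, 25, b), (v, 37, q), (w, 38, z), (y, 19, m)}.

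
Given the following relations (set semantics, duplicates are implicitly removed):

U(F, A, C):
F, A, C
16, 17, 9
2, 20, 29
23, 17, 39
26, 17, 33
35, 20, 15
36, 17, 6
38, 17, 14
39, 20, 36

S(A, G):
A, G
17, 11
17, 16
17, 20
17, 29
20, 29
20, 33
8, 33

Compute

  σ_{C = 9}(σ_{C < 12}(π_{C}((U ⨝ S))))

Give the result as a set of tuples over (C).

U ⋈ S (natural join on A): {(16, 17, 9, 11), (16, 17, 9, 16), (16, 17, 9, 20), (16, 17, 9, 29), (2, 20, 29, 29), (2, 20, 29, 33), (23, 17, 39, 11), (23, 17, 39, 16), (23, 17, 39, 20), (23, 17, 39, 29), (26, 17, 33, 11), (26, 17, 33, 16), (26, 17, 33, 20), (26, 17, 33, 29), (35, 20, 15, 29), (35, 20, 15, 33), (36, 17, 6, 11), (36, 17, 6, 16), (36, 17, 6, 20), (36, 17, 6, 29), (38, 17, 14, 11), (38, 17, 14, 16), (38, 17, 14, 20), (38, 17, 14, 29), (39, 20, 36, 29), (39, 20, 36, 33)}
Keep only column(s) C (18 duplicate(s) eliminated): {14, 15, 29, 33, 36, 39, 6, 9}
Selection C < 12: {6, 9}
Selection C = 9: {9}

{9}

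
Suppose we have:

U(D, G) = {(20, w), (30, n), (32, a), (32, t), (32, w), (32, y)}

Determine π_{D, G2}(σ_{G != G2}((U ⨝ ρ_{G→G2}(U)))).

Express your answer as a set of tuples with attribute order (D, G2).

{(32, a), (32, t), (32, w), (32, y)}

ρ[G→G2]: schema becomes (D, G2); tuples unchanged.
Natural join on D: {(20, w, w), (30, n, n), (32, a, a), (32, a, t), (32, a, w), (32, a, y), (32, t, a), (32, t, t), (32, t, w), (32, t, y), (32, w, a), (32, w, t), (32, w, w), (32, w, y), (32, y, a), (32, y, t), (32, y, w), (32, y, y)}
Selection G != G2: {(32, a, t), (32, a, w), (32, a, y), (32, t, a), (32, t, w), (32, t, y), (32, w, a), (32, w, t), (32, w, y), (32, y, a), (32, y, t), (32, y, w)}
Keep only column(s) D, G2 (8 duplicate(s) eliminated): {(32, a), (32, t), (32, w), (32, y)}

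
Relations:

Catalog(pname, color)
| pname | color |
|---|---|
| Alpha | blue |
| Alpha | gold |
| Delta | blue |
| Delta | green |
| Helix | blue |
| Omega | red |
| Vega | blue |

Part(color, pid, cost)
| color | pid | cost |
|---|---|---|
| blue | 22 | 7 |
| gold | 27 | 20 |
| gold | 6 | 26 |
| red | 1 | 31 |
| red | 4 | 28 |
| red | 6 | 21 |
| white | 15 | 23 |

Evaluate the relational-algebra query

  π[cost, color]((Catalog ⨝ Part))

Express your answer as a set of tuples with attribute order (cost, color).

Joining Catalog and Part on color yields {(Alpha, blue, 22, 7), (Alpha, gold, 27, 20), (Alpha, gold, 6, 26), (Delta, blue, 22, 7), (Helix, blue, 22, 7), (Omega, red, 1, 31), (Omega, red, 4, 28), (Omega, red, 6, 21), (Vega, blue, 22, 7)}.
Projecting to cost, color (3 duplicate(s) eliminated): {(20, gold), (21, red), (26, gold), (28, red), (31, red), (7, blue)}

{(20, gold), (21, red), (26, gold), (28, red), (31, red), (7, blue)}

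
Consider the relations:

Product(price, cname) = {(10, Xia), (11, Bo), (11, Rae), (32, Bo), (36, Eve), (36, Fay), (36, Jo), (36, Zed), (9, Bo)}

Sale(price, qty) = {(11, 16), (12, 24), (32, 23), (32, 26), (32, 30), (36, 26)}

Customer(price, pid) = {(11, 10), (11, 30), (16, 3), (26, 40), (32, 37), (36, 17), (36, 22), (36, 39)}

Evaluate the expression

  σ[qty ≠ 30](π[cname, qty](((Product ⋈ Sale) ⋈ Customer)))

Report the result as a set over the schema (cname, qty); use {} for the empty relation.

{(Bo, 16), (Bo, 23), (Bo, 26), (Eve, 26), (Fay, 26), (Jo, 26), (Rae, 16), (Zed, 26)}

Natural join on price: {(11, Bo, 16), (11, Rae, 16), (32, Bo, 23), (32, Bo, 26), (32, Bo, 30), (36, Eve, 26), (36, Fay, 26), (36, Jo, 26), (36, Zed, 26)}
Natural join on price: {(11, Bo, 16, 10), (11, Bo, 16, 30), (11, Rae, 16, 10), (11, Rae, 16, 30), (32, Bo, 23, 37), (32, Bo, 26, 37), (32, Bo, 30, 37), (36, Eve, 26, 17), (36, Eve, 26, 22), (36, Eve, 26, 39), (36, Fay, 26, 17), (36, Fay, 26, 22), (36, Fay, 26, 39), (36, Jo, 26, 17), (36, Jo, 26, 22), (36, Jo, 26, 39), (36, Zed, 26, 17), (36, Zed, 26, 22), (36, Zed, 26, 39)}
Keep only column(s) cname, qty (10 duplicate(s) eliminated): {(Bo, 16), (Bo, 23), (Bo, 26), (Bo, 30), (Eve, 26), (Fay, 26), (Jo, 26), (Rae, 16), (Zed, 26)}
Apply σ_{qty ≠ 30}; surviving tuples: {(Bo, 16), (Bo, 23), (Bo, 26), (Eve, 26), (Fay, 26), (Jo, 26), (Rae, 16), (Zed, 26)}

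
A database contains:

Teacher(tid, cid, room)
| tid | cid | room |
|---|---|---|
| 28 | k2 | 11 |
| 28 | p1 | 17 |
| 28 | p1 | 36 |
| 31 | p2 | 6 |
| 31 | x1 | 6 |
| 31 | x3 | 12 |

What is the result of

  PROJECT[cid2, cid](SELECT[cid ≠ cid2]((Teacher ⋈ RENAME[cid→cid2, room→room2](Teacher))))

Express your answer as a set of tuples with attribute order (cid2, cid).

{(k2, p1), (p1, k2), (p2, x1), (p2, x3), (x1, p2), (x1, x3), (x3, p2), (x3, x1)}

ρ[cid→cid2, room→room2]: schema becomes (tid, cid2, room2); tuples unchanged.
Joining Teacher and RENAME[cid→cid2, room→room2](Teacher) on tid yields {(28, k2, 11, k2, 11), (28, k2, 11, p1, 17), (28, k2, 11, p1, 36), (28, p1, 17, k2, 11), (28, p1, 17, p1, 17), (28, p1, 17, p1, 36), (28, p1, 36, k2, 11), (28, p1, 36, p1, 17), (28, p1, 36, p1, 36), (31, p2, 6, p2, 6), (31, p2, 6, x1, 6), (31, p2, 6, x3, 12), (31, x1, 6, p2, 6), (31, x1, 6, x1, 6), (31, x1, 6, x3, 12), (31, x3, 12, p2, 6), (31, x3, 12, x1, 6), (31, x3, 12, x3, 12)}.
Apply σ_{cid ≠ cid2}; surviving tuples: {(28, k2, 11, p1, 17), (28, k2, 11, p1, 36), (28, p1, 17, k2, 11), (28, p1, 36, k2, 11), (31, p2, 6, x1, 6), (31, p2, 6, x3, 12), (31, x1, 6, p2, 6), (31, x1, 6, x3, 12), (31, x3, 12, p2, 6), (31, x3, 12, x1, 6)}
π_{cid2, cid} gives {(k2, p1), (p1, k2), (p2, x1), (p2, x3), (x1, p2), (x1, x3), (x3, p2), (x3, x1)} (2 duplicate(s) eliminated).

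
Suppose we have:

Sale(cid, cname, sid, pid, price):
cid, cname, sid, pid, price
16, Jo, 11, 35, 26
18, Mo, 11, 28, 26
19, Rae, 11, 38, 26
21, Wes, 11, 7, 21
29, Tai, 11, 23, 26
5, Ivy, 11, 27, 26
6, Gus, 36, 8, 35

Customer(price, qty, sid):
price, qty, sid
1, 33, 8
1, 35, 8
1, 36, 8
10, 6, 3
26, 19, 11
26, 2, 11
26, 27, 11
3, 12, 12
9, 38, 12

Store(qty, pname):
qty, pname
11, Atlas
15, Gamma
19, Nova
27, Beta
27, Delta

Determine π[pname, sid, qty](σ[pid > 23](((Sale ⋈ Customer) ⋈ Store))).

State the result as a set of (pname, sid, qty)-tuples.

{(Beta, 11, 27), (Delta, 11, 27), (Nova, 11, 19)}

Sale ⋈ Customer (natural join on sid, price): {(16, Jo, 11, 35, 26, 19), (16, Jo, 11, 35, 26, 2), (16, Jo, 11, 35, 26, 27), (18, Mo, 11, 28, 26, 19), (18, Mo, 11, 28, 26, 2), (18, Mo, 11, 28, 26, 27), (19, Rae, 11, 38, 26, 19), (19, Rae, 11, 38, 26, 2), (19, Rae, 11, 38, 26, 27), (29, Tai, 11, 23, 26, 19), (29, Tai, 11, 23, 26, 2), (29, Tai, 11, 23, 26, 27), (5, Ivy, 11, 27, 26, 19), (5, Ivy, 11, 27, 26, 2), (5, Ivy, 11, 27, 26, 27)}
(Sale ⋈ Customer) ⋈ Store (natural join on qty): {(16, Jo, 11, 35, 26, 19, Nova), (16, Jo, 11, 35, 26, 27, Beta), (16, Jo, 11, 35, 26, 27, Delta), (18, Mo, 11, 28, 26, 19, Nova), (18, Mo, 11, 28, 26, 27, Beta), (18, Mo, 11, 28, 26, 27, Delta), (19, Rae, 11, 38, 26, 19, Nova), (19, Rae, 11, 38, 26, 27, Beta), (19, Rae, 11, 38, 26, 27, Delta), (29, Tai, 11, 23, 26, 19, Nova), (29, Tai, 11, 23, 26, 27, Beta), (29, Tai, 11, 23, 26, 27, Delta), (5, Ivy, 11, 27, 26, 19, Nova), (5, Ivy, 11, 27, 26, 27, Beta), (5, Ivy, 11, 27, 26, 27, Delta)}
Selection pid > 23: {(16, Jo, 11, 35, 26, 19, Nova), (16, Jo, 11, 35, 26, 27, Beta), (16, Jo, 11, 35, 26, 27, Delta), (18, Mo, 11, 28, 26, 19, Nova), (18, Mo, 11, 28, 26, 27, Beta), (18, Mo, 11, 28, 26, 27, Delta), (19, Rae, 11, 38, 26, 19, Nova), (19, Rae, 11, 38, 26, 27, Beta), (19, Rae, 11, 38, 26, 27, Delta), (5, Ivy, 11, 27, 26, 19, Nova), (5, Ivy, 11, 27, 26, 27, Beta), (5, Ivy, 11, 27, 26, 27, Delta)}
π[pname, sid, qty]: project onto (pname, sid, qty) (9 duplicate(s) eliminated) → {(Beta, 11, 27), (Delta, 11, 27), (Nova, 11, 19)}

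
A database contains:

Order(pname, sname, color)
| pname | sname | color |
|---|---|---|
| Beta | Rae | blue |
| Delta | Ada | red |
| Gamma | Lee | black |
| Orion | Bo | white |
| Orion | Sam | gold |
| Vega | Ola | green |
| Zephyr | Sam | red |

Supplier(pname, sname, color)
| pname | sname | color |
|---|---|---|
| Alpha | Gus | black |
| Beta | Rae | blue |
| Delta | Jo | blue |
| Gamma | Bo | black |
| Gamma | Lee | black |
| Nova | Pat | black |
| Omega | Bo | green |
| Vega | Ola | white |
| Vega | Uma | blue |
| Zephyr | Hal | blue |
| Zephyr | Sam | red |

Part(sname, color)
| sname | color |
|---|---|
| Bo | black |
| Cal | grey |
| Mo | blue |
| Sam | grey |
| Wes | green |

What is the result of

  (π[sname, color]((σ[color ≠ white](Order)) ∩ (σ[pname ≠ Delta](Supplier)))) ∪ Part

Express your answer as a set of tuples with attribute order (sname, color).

Apply σ_{color ≠ white}; surviving tuples: {(Beta, Rae, blue), (Delta, Ada, red), (Gamma, Lee, black), (Orion, Sam, gold), (Vega, Ola, green), (Zephyr, Sam, red)}
Apply σ_{pname ≠ Delta}; surviving tuples: {(Alpha, Gus, black), (Beta, Rae, blue), (Gamma, Bo, black), (Gamma, Lee, black), (Nova, Pat, black), (Omega, Bo, green), (Vega, Ola, white), (Vega, Uma, blue), (Zephyr, Hal, blue), (Zephyr, Sam, red)}
Intersection: {(Beta, Rae, blue), (Delta, Ada, red), (Gamma, Lee, black), (Orion, Sam, gold), (Vega, Ola, green), (Zephyr, Sam, red)} with {(Alpha, Gus, black), (Beta, Rae, blue), (Gamma, Bo, black), (Gamma, Lee, black), (Nova, Pat, black), (Omega, Bo, green), (Vega, Ola, white), (Vega, Uma, blue), (Zephyr, Hal, blue), (Zephyr, Sam, red)} → {(Beta, Rae, blue), (Gamma, Lee, black), (Zephyr, Sam, red)}
Projecting to sname, color: {(Lee, black), (Rae, blue), (Sam, red)}
Union: {(Lee, black), (Rae, blue), (Sam, red)} with {(Bo, black), (Cal, grey), (Mo, blue), (Sam, grey), (Wes, green)} → {(Bo, black), (Cal, grey), (Lee, black), (Mo, blue), (Rae, blue), (Sam, grey), (Sam, red), (Wes, green)}

{(Bo, black), (Cal, grey), (Lee, black), (Mo, blue), (Rae, blue), (Sam, grey), (Sam, red), (Wes, green)}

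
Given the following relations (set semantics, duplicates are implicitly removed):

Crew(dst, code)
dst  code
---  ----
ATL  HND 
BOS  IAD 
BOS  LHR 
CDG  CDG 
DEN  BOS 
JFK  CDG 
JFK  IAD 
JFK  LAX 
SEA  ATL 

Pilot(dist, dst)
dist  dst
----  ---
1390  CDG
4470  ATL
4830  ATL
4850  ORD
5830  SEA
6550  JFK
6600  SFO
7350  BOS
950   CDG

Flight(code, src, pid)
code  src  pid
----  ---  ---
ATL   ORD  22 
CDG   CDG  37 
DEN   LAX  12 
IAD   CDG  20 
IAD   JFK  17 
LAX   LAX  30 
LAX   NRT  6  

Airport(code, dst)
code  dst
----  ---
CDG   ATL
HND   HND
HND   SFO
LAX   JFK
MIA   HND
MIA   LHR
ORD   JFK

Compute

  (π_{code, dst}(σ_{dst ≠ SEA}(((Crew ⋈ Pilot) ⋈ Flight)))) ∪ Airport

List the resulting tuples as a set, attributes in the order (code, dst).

Crew ⋈ Pilot (natural join on dst): {(ATL, HND, 4470), (ATL, HND, 4830), (BOS, IAD, 7350), (BOS, LHR, 7350), (CDG, CDG, 1390), (CDG, CDG, 950), (JFK, CDG, 6550), (JFK, IAD, 6550), (JFK, LAX, 6550), (SEA, ATL, 5830)}
(Crew ⋈ Pilot) ⋈ Flight (natural join on code): {(BOS, IAD, 7350, CDG, 20), (BOS, IAD, 7350, JFK, 17), (CDG, CDG, 1390, CDG, 37), (CDG, CDG, 950, CDG, 37), (JFK, CDG, 6550, CDG, 37), (JFK, IAD, 6550, CDG, 20), (JFK, IAD, 6550, JFK, 17), (JFK, LAX, 6550, LAX, 30), (JFK, LAX, 6550, NRT, 6), (SEA, ATL, 5830, ORD, 22)}
Apply σ_{dst ≠ SEA}; surviving tuples: {(BOS, IAD, 7350, CDG, 20), (BOS, IAD, 7350, JFK, 17), (CDG, CDG, 1390, CDG, 37), (CDG, CDG, 950, CDG, 37), (JFK, CDG, 6550, CDG, 37), (JFK, IAD, 6550, CDG, 20), (JFK, IAD, 6550, JFK, 17), (JFK, LAX, 6550, LAX, 30), (JFK, LAX, 6550, NRT, 6)}
Projecting to code, dst (4 duplicate(s) eliminated): {(CDG, CDG), (CDG, JFK), (IAD, BOS), (IAD, JFK), (LAX, JFK)}
Union: {(CDG, CDG), (CDG, JFK), (IAD, BOS), (IAD, JFK), (LAX, JFK)} with {(CDG, ATL), (HND, HND), (HND, SFO), (LAX, JFK), (MIA, HND), (MIA, LHR), (ORD, JFK)} → {(CDG, ATL), (CDG, CDG), (CDG, JFK), (HND, HND), (HND, SFO), (IAD, BOS), (IAD, JFK), (LAX, JFK), (MIA, HND), (MIA, LHR), (ORD, JFK)}

{(CDG, ATL), (CDG, CDG), (CDG, JFK), (HND, HND), (HND, SFO), (IAD, BOS), (IAD, JFK), (LAX, JFK), (MIA, HND), (MIA, LHR), (ORD, JFK)}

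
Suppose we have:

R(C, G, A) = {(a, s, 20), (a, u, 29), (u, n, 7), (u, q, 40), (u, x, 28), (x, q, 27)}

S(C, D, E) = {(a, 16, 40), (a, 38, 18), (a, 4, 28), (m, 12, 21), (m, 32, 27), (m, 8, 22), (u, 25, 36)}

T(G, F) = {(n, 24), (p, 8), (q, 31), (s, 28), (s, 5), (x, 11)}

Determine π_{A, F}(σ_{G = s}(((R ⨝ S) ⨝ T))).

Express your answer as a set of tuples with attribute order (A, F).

Joining R and S on C yields {(a, s, 20, 16, 40), (a, s, 20, 38, 18), (a, s, 20, 4, 28), (a, u, 29, 16, 40), (a, u, 29, 38, 18), (a, u, 29, 4, 28), (u, n, 7, 25, 36), (u, q, 40, 25, 36), (u, x, 28, 25, 36)}.
Joining (R ⨝ S) and T on G yields {(a, s, 20, 16, 40, 28), (a, s, 20, 16, 40, 5), (a, s, 20, 38, 18, 28), (a, s, 20, 38, 18, 5), (a, s, 20, 4, 28, 28), (a, s, 20, 4, 28, 5), (u, n, 7, 25, 36, 24), (u, q, 40, 25, 36, 31), (u, x, 28, 25, 36, 11)}.
Filtering on G = s leaves {(a, s, 20, 16, 40, 28), (a, s, 20, 16, 40, 5), (a, s, 20, 38, 18, 28), (a, s, 20, 38, 18, 5), (a, s, 20, 4, 28, 28), (a, s, 20, 4, 28, 5)}.
π[A, F]: project onto (A, F) (4 duplicate(s) eliminated) → {(20, 28), (20, 5)}

{(20, 28), (20, 5)}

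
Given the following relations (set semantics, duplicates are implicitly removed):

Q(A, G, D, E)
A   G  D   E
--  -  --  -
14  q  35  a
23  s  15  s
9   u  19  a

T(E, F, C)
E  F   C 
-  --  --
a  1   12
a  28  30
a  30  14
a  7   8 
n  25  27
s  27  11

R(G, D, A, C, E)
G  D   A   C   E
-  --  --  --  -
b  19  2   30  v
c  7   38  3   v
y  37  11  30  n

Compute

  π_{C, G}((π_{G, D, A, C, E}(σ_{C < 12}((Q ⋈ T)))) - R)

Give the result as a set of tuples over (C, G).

Q ⋈ T (natural join on E): {(14, q, 35, a, 1, 12), (14, q, 35, a, 28, 30), (14, q, 35, a, 30, 14), (14, q, 35, a, 7, 8), (23, s, 15, s, 27, 11), (9, u, 19, a, 1, 12), (9, u, 19, a, 28, 30), (9, u, 19, a, 30, 14), (9, u, 19, a, 7, 8)}
σ[C < 12]: keep tuples satisfying C < 12 → {(14, q, 35, a, 7, 8), (23, s, 15, s, 27, 11), (9, u, 19, a, 7, 8)}
Projecting to G, D, A, C, E: {(q, 35, 14, 8, a), (s, 15, 23, 11, s), (u, 19, 9, 8, a)}
Taking the difference: {(q, 35, 14, 8, a), (s, 15, 23, 11, s), (u, 19, 9, 8, a)}
Projecting to C, G: {(11, s), (8, q), (8, u)}

{(11, s), (8, q), (8, u)}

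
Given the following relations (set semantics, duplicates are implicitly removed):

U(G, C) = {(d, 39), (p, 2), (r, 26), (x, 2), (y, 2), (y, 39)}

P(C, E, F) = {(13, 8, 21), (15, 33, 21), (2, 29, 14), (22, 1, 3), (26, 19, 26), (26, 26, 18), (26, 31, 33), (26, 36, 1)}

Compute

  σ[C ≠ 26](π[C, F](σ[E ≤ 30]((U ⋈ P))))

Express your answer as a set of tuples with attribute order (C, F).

{(2, 14)}

U ⋈ P (natural join on C): {(p, 2, 29, 14), (r, 26, 19, 26), (r, 26, 26, 18), (r, 26, 31, 33), (r, 26, 36, 1), (x, 2, 29, 14), (y, 2, 29, 14)}
Filtering on E ≤ 30 leaves {(p, 2, 29, 14), (r, 26, 19, 26), (r, 26, 26, 18), (x, 2, 29, 14), (y, 2, 29, 14)}.
Keep only column(s) C, F (2 duplicate(s) eliminated): {(2, 14), (26, 18), (26, 26)}
Filtering on C ≠ 26 leaves {(2, 14)}.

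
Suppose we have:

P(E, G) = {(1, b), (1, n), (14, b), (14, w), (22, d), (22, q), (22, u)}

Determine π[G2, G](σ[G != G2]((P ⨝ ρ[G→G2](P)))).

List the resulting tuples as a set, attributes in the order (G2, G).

ρ[G→G2]: schema becomes (E, G2); tuples unchanged.
P ⋈ ρ[G→G2](P) (natural join on E): {(1, b, b), (1, b, n), (1, n, b), (1, n, n), (14, b, b), (14, b, w), (14, w, b), (14, w, w), (22, d, d), (22, d, q), (22, d, u), (22, q, d), (22, q, q), (22, q, u), (22, u, d), (22, u, q), (22, u, u)}
Filtering on G != G2 leaves {(1, b, n), (1, n, b), (14, b, w), (14, w, b), (22, d, q), (22, d, u), (22, q, d), (22, q, u), (22, u, d), (22, u, q)}.
Keep only column(s) G2, G: {(b, n), (b, w), (d, q), (d, u), (n, b), (q, d), (q, u), (u, d), (u, q), (w, b)}

{(b, n), (b, w), (d, q), (d, u), (n, b), (q, d), (q, u), (u, d), (u, q), (w, b)}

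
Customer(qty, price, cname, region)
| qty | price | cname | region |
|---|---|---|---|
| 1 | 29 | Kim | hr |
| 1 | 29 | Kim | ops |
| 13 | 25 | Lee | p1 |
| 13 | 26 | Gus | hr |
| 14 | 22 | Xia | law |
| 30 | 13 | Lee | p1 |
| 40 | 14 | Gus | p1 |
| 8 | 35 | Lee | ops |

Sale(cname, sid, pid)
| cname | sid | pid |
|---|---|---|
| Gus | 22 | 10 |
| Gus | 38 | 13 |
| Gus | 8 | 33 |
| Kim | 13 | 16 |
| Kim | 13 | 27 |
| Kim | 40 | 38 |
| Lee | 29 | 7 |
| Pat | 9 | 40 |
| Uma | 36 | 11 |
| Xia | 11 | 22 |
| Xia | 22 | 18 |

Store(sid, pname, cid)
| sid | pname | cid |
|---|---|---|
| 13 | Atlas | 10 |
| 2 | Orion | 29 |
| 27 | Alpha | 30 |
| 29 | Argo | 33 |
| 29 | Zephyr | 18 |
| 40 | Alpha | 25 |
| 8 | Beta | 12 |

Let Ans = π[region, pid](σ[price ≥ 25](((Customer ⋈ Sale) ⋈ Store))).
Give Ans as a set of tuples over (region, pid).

{(hr, 16), (hr, 27), (hr, 33), (hr, 38), (ops, 16), (ops, 27), (ops, 38), (ops, 7), (p1, 7)}

Customer ⋈ Sale (natural join on cname): {(1, 29, Kim, hr, 13, 16), (1, 29, Kim, hr, 13, 27), (1, 29, Kim, hr, 40, 38), (1, 29, Kim, ops, 13, 16), (1, 29, Kim, ops, 13, 27), (1, 29, Kim, ops, 40, 38), (13, 25, Lee, p1, 29, 7), (13, 26, Gus, hr, 22, 10), (13, 26, Gus, hr, 38, 13), (13, 26, Gus, hr, 8, 33), (14, 22, Xia, law, 11, 22), (14, 22, Xia, law, 22, 18), (30, 13, Lee, p1, 29, 7), (40, 14, Gus, p1, 22, 10), (40, 14, Gus, p1, 38, 13), (40, 14, Gus, p1, 8, 33), (8, 35, Lee, ops, 29, 7)}
(Customer ⋈ Sale) ⋈ Store (natural join on sid): {(1, 29, Kim, hr, 13, 16, Atlas, 10), (1, 29, Kim, hr, 13, 27, Atlas, 10), (1, 29, Kim, hr, 40, 38, Alpha, 25), (1, 29, Kim, ops, 13, 16, Atlas, 10), (1, 29, Kim, ops, 13, 27, Atlas, 10), (1, 29, Kim, ops, 40, 38, Alpha, 25), (13, 25, Lee, p1, 29, 7, Argo, 33), (13, 25, Lee, p1, 29, 7, Zephyr, 18), (13, 26, Gus, hr, 8, 33, Beta, 12), (30, 13, Lee, p1, 29, 7, Argo, 33), (30, 13, Lee, p1, 29, 7, Zephyr, 18), (40, 14, Gus, p1, 8, 33, Beta, 12), (8, 35, Lee, ops, 29, 7, Argo, 33), (8, 35, Lee, ops, 29, 7, Zephyr, 18)}
Selection price ≥ 25: {(1, 29, Kim, hr, 13, 16, Atlas, 10), (1, 29, Kim, hr, 13, 27, Atlas, 10), (1, 29, Kim, hr, 40, 38, Alpha, 25), (1, 29, Kim, ops, 13, 16, Atlas, 10), (1, 29, Kim, ops, 13, 27, Atlas, 10), (1, 29, Kim, ops, 40, 38, Alpha, 25), (13, 25, Lee, p1, 29, 7, Argo, 33), (13, 25, Lee, p1, 29, 7, Zephyr, 18), (13, 26, Gus, hr, 8, 33, Beta, 12), (8, 35, Lee, ops, 29, 7, Argo, 33), (8, 35, Lee, ops, 29, 7, Zephyr, 18)}
Projecting to region, pid (2 duplicate(s) eliminated): {(hr, 16), (hr, 27), (hr, 33), (hr, 38), (ops, 16), (ops, 27), (ops, 38), (ops, 7), (p1, 7)}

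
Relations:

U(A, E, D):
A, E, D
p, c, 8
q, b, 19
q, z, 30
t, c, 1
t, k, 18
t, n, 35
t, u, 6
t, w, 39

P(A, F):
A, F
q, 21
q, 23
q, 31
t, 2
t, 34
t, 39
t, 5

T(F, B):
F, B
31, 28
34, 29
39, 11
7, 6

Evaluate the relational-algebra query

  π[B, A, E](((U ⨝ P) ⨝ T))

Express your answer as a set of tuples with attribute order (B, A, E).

Joining U and P on A yields {(q, b, 19, 21), (q, b, 19, 23), (q, b, 19, 31), (q, z, 30, 21), (q, z, 30, 23), (q, z, 30, 31), (t, c, 1, 2), (t, c, 1, 34), (t, c, 1, 39), (t, c, 1, 5), (t, k, 18, 2), (t, k, 18, 34), (t, k, 18, 39), (t, k, 18, 5), (t, n, 35, 2), (t, n, 35, 34), (t, n, 35, 39), (t, n, 35, 5), (t, u, 6, 2), (t, u, 6, 34), (t, u, 6, 39), (t, u, 6, 5), (t, w, 39, 2), (t, w, 39, 34), (t, w, 39, 39), (t, w, 39, 5)}.
Joining (U ⨝ P) and T on F yields {(q, b, 19, 31, 28), (q, z, 30, 31, 28), (t, c, 1, 34, 29), (t, c, 1, 39, 11), (t, k, 18, 34, 29), (t, k, 18, 39, 11), (t, n, 35, 34, 29), (t, n, 35, 39, 11), (t, u, 6, 34, 29), (t, u, 6, 39, 11), (t, w, 39, 34, 29), (t, w, 39, 39, 11)}.
π_{B, A, E} gives {(11, t, c), (11, t, k), (11, t, n), (11, t, u), (11, t, w), (28, q, b), (28, q, z), (29, t, c), (29, t, k), (29, t, n), (29, t, u), (29, t, w)}.

{(11, t, c), (11, t, k), (11, t, n), (11, t, u), (11, t, w), (28, q, b), (28, q, z), (29, t, c), (29, t, k), (29, t, n), (29, t, u), (29, t, w)}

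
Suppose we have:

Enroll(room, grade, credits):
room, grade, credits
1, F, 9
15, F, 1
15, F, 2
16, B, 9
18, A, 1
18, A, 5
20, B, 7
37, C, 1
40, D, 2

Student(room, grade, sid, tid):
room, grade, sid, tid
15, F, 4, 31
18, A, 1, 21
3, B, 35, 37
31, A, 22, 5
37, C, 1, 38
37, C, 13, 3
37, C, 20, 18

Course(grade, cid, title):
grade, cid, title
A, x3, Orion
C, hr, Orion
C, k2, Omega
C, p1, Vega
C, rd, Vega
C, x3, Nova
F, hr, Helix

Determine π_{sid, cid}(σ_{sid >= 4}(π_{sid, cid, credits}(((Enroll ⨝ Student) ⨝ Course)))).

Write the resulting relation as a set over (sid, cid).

Enroll ⋈ Student (natural join on room, grade): {(15, F, 1, 4, 31), (15, F, 2, 4, 31), (18, A, 1, 1, 21), (18, A, 5, 1, 21), (37, C, 1, 1, 38), (37, C, 1, 13, 3), (37, C, 1, 20, 18)}
(Enroll ⨝ Student) ⋈ Course (natural join on grade): {(15, F, 1, 4, 31, hr, Helix), (15, F, 2, 4, 31, hr, Helix), (18, A, 1, 1, 21, x3, Orion), (18, A, 5, 1, 21, x3, Orion), (37, C, 1, 1, 38, hr, Orion), (37, C, 1, 1, 38, k2, Omega), (37, C, 1, 1, 38, p1, Vega), (37, C, 1, 1, 38, rd, Vega), (37, C, 1, 1, 38, x3, Nova), (37, C, 1, 13, 3, hr, Orion), (37, C, 1, 13, 3, k2, Omega), (37, C, 1, 13, 3, p1, Vega), (37, C, 1, 13, 3, rd, Vega), (37, C, 1, 13, 3, x3, Nova), (37, C, 1, 20, 18, hr, Orion), (37, C, 1, 20, 18, k2, Omega), (37, C, 1, 20, 18, p1, Vega), (37, C, 1, 20, 18, rd, Vega), (37, C, 1, 20, 18, x3, Nova)}
π[sid, cid, credits]: project onto (sid, cid, credits) (1 duplicate(s) eliminated) → {(1, hr, 1), (1, k2, 1), (1, p1, 1), (1, rd, 1), (1, x3, 1), (1, x3, 5), (13, hr, 1), (13, k2, 1), (13, p1, 1), (13, rd, 1), (13, x3, 1), (20, hr, 1), (20, k2, 1), (20, p1, 1), (20, rd, 1), (20, x3, 1), (4, hr, 1), (4, hr, 2)}
Filtering on sid >= 4 leaves {(13, hr, 1), (13, k2, 1), (13, p1, 1), (13, rd, 1), (13, x3, 1), (20, hr, 1), (20, k2, 1), (20, p1, 1), (20, rd, 1), (20, x3, 1), (4, hr, 1), (4, hr, 2)}.
π[sid, cid]: project onto (sid, cid) (1 duplicate(s) eliminated) → {(13, hr), (13, k2), (13, p1), (13, rd), (13, x3), (20, hr), (20, k2), (20, p1), (20, rd), (20, x3), (4, hr)}

{(13, hr), (13, k2), (13, p1), (13, rd), (13, x3), (20, hr), (20, k2), (20, p1), (20, rd), (20, x3), (4, hr)}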